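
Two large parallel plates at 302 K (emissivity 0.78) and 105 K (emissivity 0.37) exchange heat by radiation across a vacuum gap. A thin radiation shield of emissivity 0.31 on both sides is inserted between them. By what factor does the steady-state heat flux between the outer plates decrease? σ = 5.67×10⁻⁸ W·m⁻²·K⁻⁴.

factor ≈ 2.83

Without shield: q₀ = σΔ(T⁴)/(1/ε₁+1/ε₂−1) with denominator 2.985.
With shield the two gaps are in series; the resistances add: (1/ε₁+1/ε_s−1)+(1/ε_s+1/ε₂−1) = 3.508+4.929 = 8.436.
Heat-flux ratio q₀/q = 8.436/2.985.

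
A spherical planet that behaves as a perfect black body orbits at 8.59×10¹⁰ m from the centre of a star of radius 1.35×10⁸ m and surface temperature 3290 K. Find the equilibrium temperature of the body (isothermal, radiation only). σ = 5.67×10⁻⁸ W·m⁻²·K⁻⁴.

The star's surface emits σT_*⁴; at distance d the flux is S = σT_*⁴(R_*/d)².
S = 5.67×10⁻⁸·(3290)⁴·(1.35×10⁸/8.59×10¹⁰)² = 16.41 W/m².
For an isothermal sphere T⁴ = (1−a)S/(4σ) = 7.234×10⁷ K⁴.

T ≈ 92.2 K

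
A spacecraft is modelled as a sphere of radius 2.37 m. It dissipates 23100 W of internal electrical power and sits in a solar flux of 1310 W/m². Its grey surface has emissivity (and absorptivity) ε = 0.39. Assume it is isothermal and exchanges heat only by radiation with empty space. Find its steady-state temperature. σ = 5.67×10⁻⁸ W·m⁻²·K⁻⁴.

At steady state, absorbed solar power + internal power = radiated power.
Absorbed: α·S·A_cross = 0.39·1310·17.65 = 9015 W (cross-section πr²).
Total input = 9015 + 23100 = 32120 W.
Radiated: εσ·A_surf·T⁴ with A_surf = 4πr² = 70.58 m².
T⁴ = 32120/(0.39·5.67×10⁻⁸·70.58) = 2.058×10¹⁰ K⁴.

T ≈ 379 K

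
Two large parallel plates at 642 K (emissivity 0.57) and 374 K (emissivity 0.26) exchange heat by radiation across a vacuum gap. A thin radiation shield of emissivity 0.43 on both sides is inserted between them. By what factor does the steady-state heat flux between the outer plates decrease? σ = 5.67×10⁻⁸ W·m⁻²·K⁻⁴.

Without shield: q₀ = σΔ(T⁴)/(1/ε₁+1/ε₂−1) with denominator 4.601.
With shield the two gaps are in series; the resistances add: (1/ε₁+1/ε_s−1)+(1/ε_s+1/ε₂−1) = 3.080+5.172 = 8.252.
Heat-flux ratio q₀/q = 8.252/4.601.

factor ≈ 1.79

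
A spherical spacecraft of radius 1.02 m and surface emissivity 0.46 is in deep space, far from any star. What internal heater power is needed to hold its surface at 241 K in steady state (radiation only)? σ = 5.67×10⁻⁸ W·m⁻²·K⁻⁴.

P = εσ·4πr²·T⁴.
4πr² = 13.07 m²; T⁴ = 3.373×10⁹ K⁴.
P = 0.46·5.67×10⁻⁸·13.07·3.373×10⁹.

P ≈ 1150 W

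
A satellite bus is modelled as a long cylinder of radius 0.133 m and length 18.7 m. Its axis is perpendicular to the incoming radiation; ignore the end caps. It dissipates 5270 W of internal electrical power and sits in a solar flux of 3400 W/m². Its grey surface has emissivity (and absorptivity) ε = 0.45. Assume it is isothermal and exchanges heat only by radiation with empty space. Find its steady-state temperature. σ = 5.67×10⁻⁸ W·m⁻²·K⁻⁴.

At steady state, absorbed solar power + internal power = radiated power.
Absorbed: α·S·A_cross = 0.45·3400·4.974 = 7611 W (cross-section 2rL).
Total input = 7611 + 5270 = 12880 W.
Radiated: εσ·A_surf·T⁴ with A_surf = 2πrL = 15.63 m².
T⁴ = 12880/(0.45·5.67×10⁻⁸·15.63) = 3.230×10¹⁰ K⁴.

T ≈ 424 K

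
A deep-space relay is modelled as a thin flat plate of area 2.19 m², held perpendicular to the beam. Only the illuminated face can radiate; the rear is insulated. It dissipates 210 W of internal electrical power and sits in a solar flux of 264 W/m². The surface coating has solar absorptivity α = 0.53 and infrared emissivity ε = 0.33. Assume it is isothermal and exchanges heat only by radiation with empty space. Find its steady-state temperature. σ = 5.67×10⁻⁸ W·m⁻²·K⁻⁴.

At steady state, absorbed solar power + internal power = radiated power.
Absorbed: α·S·A_cross = 0.53·264·2.190 = 306.4 W (cross-section A).
Total input = 306.4 + 210 = 516.4 W.
Radiated: εσ·A_surf·T⁴ with A_surf = A = 2.190 m².
T⁴ = 516.4/(0.33·5.67×10⁻⁸·2.190) = 1.260×10¹⁰ K⁴.

T ≈ 335 K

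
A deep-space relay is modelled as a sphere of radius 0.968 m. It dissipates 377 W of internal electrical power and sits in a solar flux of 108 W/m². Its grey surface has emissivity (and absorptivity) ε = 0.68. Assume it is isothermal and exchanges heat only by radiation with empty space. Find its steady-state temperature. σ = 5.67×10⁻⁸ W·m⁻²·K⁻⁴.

T ≈ 190 K

At steady state, absorbed solar power + internal power = radiated power.
Absorbed: α·S·A_cross = 0.68·108·2.944 = 216.2 W (cross-section πr²).
Total input = 216.2 + 377 = 593.2 W.
Radiated: εσ·A_surf·T⁴ with A_surf = 4πr² = 11.77 m².
T⁴ = 593.2/(0.68·5.67×10⁻⁸·11.77) = 1.307×10⁹ K⁴.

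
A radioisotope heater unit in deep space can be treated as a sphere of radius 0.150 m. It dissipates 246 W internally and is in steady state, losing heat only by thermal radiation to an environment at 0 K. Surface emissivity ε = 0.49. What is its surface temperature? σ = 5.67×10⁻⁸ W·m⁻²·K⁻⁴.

Steady state: internal power = radiated power, P = εσA T⁴.
Radiating area A = 4πr² = 0.2827 m².
T⁴ = P/(εσA) = 246/(0.49·5.67×10⁻⁸·0.2827) = 3.132×10¹⁰ K⁴.
T = (3.132×10¹⁰)^(1/4).

T ≈ 421 K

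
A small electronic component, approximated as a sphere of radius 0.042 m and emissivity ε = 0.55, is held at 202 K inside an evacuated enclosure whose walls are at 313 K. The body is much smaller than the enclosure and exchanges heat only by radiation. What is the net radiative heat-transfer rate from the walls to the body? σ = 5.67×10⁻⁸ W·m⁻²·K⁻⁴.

For a small grey body in a large enclosure: P_net = εσA(T_body⁴ − T_wall⁴).
A = 4πr² = 0.02217 m²; T_body⁴ − T_wall⁴ = 1.665×10⁹ − 9.598×10⁹ = -7.933×10⁹ K⁴.
|P_net| = 0.55·5.67×10⁻⁸·0.02217·7.933×10⁹.

P_net ≈ 5.48 W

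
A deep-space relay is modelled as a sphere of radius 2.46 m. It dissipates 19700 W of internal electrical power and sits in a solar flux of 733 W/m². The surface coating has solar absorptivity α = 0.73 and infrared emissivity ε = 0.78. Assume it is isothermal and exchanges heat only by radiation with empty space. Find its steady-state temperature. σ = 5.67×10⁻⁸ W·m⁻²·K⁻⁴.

At steady state, absorbed solar power + internal power = radiated power.
Absorbed: α·S·A_cross = 0.73·733·19.01 = 10170 W (cross-section πr²).
Total input = 10170 + 19700 = 29870 W.
Radiated: εσ·A_surf·T⁴ with A_surf = 4πr² = 76.05 m².
T⁴ = 29870/(0.78·5.67×10⁻⁸·76.05) = 8.882×10⁹ K⁴.

T ≈ 307 K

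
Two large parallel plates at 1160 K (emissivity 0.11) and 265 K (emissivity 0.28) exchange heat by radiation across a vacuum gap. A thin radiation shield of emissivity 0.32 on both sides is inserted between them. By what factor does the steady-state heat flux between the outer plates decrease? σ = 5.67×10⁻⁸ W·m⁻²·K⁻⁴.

factor ≈ 1.45

Without shield: q₀ = σΔ(T⁴)/(1/ε₁+1/ε₂−1) with denominator 11.66.
With shield the two gaps are in series; the resistances add: (1/ε₁+1/ε_s−1)+(1/ε_s+1/ε₂−1) = 11.22+5.696 = 16.91.
Heat-flux ratio q₀/q = 16.91/11.66.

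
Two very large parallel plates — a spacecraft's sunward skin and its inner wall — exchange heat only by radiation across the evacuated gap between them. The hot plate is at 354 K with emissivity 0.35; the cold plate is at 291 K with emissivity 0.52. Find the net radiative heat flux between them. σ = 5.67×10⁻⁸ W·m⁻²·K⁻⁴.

For two infinite grey parallel plates, q = σ(T₁⁴ − T₂⁴)/(1/ε₁ + 1/ε₂ − 1).
T₁⁴ − T₂⁴ = 1.570×10¹⁰ − 7.171×10⁹ = 8.533×10⁹ K⁴.
1/ε₁ + 1/ε₂ − 1 = 2.857 + 1.923 − 1 = 3.780.
q = 5.67×10⁻⁸ × 8.533×10⁹ / 3.780.

q ≈ 128 W/m²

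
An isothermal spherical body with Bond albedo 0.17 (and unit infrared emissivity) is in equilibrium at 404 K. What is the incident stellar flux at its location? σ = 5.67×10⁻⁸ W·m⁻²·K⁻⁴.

(1−a)S·πr² = σ·4πr²·T⁴ ⇒ S = 4σT⁴/(1−a).
S = 4·5.67×10⁻⁸·2.664×10¹⁰/0.830.

S ≈ 7280 W/m²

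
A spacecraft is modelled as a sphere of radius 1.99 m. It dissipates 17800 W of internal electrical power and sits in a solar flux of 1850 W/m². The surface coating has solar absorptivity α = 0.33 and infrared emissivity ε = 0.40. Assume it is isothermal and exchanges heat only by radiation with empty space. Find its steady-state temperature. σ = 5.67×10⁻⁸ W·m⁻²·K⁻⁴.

At steady state, absorbed solar power + internal power = radiated power.
Absorbed: α·S·A_cross = 0.33·1850·12.44 = 7595 W (cross-section πr²).
Total input = 7595 + 17800 = 25400 W.
Radiated: εσ·A_surf·T⁴ with A_surf = 4πr² = 49.76 m².
T⁴ = 25400/(0.40·5.67×10⁻⁸·49.76) = 2.250×10¹⁰ K⁴.

T ≈ 387 K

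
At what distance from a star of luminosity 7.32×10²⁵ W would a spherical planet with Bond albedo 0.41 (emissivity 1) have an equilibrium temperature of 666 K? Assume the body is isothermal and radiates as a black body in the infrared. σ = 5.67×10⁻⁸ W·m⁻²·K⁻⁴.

For an isothermal black-emitting sphere, (1−a)S·πr² = σ·4πr²·T⁴ ⇒ S = 4σT⁴/(1−a).
S = 4·5.67×10⁻⁸·(666)⁴/0.590 = 75630 W/m².
Flux falls as S = L/(4πd²), so d = √(L/(4πS)) = √(7.32×10²⁵/(4π·75630)).

d ≈ 8.78×10⁹ m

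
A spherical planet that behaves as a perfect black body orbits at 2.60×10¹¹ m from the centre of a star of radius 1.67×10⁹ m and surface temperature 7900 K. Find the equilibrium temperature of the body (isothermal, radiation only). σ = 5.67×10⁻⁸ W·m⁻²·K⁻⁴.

T ≈ 448 K

The star's surface emits σT_*⁴; at distance d the flux is S = σT_*⁴(R_*/d)².
S = 5.67×10⁻⁸·(7900)⁴·(1.67×10⁹/2.60×10¹¹)² = 9111 W/m².
For an isothermal sphere T⁴ = (1−a)S/(4σ) = 4.017×10¹⁰ K⁴.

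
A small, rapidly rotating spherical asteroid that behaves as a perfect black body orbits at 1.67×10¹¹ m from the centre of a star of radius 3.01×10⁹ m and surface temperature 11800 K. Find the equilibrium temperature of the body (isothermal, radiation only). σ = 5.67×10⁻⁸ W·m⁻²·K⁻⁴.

The star's surface emits σT_*⁴; at distance d the flux is S = σT_*⁴(R_*/d)².
S = 5.67×10⁻⁸·(11800)⁴·(3.01×10⁹/1.67×10¹¹)² = 3.571×10⁵ W/m².
For an isothermal sphere T⁴ = (1−a)S/(4σ) = 1.575×10¹² K⁴.

T ≈ 1120 K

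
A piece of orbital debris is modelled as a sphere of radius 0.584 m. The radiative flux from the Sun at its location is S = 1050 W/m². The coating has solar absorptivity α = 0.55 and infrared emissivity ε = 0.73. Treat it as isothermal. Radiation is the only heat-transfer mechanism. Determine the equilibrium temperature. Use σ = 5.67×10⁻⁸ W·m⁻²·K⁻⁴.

At equilibrium, absorbed power = emitted power.
Absorbing cross-section = πr² = 1.071 m²; emitting surface = 4πr² = 4.286 m² (ratio 4).
αS·A_cross = εσ·A_surf·T⁴  ⇒  T⁴ = αS/(ε·4σ).
T⁴ = 0.550·1050/(0.73·4·5.67×10⁻⁸) = 3.488×10⁹ K⁴.
T = (3.488×10⁹)^(1/4).

T ≈ 243 K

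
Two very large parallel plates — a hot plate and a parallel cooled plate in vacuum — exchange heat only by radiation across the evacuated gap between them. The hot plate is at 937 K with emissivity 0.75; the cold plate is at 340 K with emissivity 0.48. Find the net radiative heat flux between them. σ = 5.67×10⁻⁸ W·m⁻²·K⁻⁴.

q ≈ 17800 W/m²

For two infinite grey parallel plates, q = σ(T₁⁴ − T₂⁴)/(1/ε₁ + 1/ε₂ − 1).
T₁⁴ − T₂⁴ = 7.708×10¹¹ − 1.336×10¹⁰ = 7.575×10¹¹ K⁴.
1/ε₁ + 1/ε₂ − 1 = 1.333 + 2.083 − 1 = 2.417.
q = 5.67×10⁻⁸ × 7.575×10¹¹ / 2.417.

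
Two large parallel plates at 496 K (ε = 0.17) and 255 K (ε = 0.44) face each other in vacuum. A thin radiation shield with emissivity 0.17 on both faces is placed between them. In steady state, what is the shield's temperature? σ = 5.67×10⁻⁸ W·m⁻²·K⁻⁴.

T_s ≈ 404 K

In steady state the net flux on the hot side equals that on the cold side.
σ(T₁⁴−T_s⁴)/D₁ = σ(T_s⁴−T₂⁴)/D₂, with D₁ = 1/ε₁+1/ε_s−1 = 10.76, D₂ = 1/ε_s+1/ε₂−1 = 7.155.
Solve for T_s⁴: T_s⁴ = (D₂·T₁⁴ + D₁·T₂⁴)/(D₁+D₂) = 2.671×10¹⁰ K⁴.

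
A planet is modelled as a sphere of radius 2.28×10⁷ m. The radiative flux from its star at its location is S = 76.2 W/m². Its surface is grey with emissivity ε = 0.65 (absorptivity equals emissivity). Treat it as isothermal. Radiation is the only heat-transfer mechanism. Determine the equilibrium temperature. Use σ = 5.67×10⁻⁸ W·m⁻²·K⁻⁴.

T ≈ 135 K

At equilibrium, absorbed power = emitted power.
Absorbing cross-section = πr² = 1.633×10¹⁵ m²; emitting surface = 4πr² = 6.533×10¹⁵ m² (ratio 4).
εS·A_cross = εσ·A_surf·T⁴  ⇒  T⁴ = S/(4σ)   (ε cancels).
T⁴ = 76.2/(4·5.67×10⁻⁸) = 3.360×10⁸ K⁴.
T = (3.360×10⁸)^(1/4).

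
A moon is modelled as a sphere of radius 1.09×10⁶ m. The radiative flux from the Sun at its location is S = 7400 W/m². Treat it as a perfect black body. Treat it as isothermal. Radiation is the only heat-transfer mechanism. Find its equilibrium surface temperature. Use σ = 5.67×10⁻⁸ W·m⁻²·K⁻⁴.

T ≈ 425 K

At equilibrium, absorbed power = emitted power.
Absorbing cross-section = πr² = 3.733×10¹² m²; emitting surface = 4πr² = 1.493×10¹³ m² (ratio 4).
S·A_cross = εσ·A_surf·T⁴  ⇒  T⁴ = S/(4σ).
T⁴ = 1.00·7400/(4·5.67×10⁻⁸) = 3.263×10¹⁰ K⁴.
T = (3.263×10¹⁰)^(1/4).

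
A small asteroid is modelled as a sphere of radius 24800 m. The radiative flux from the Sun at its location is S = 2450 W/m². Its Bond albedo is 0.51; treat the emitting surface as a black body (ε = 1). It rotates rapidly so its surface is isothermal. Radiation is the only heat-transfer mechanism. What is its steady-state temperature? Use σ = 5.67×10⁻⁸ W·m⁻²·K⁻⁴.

T ≈ 270 K

At equilibrium, absorbed power = emitted power.
Absorbing cross-section = πr² = 1.932×10⁹ m²; emitting surface = 4πr² = 7.729×10⁹ m² (ratio 4).
(1−a)S·A_cross = εσ·A_surf·T⁴  ⇒  T⁴ = (1−a)S/(4σ).
T⁴ = 0.490·2450/(4·5.67×10⁻⁸) = 5.293×10⁹ K⁴.
T = (5.293×10⁹)^(1/4).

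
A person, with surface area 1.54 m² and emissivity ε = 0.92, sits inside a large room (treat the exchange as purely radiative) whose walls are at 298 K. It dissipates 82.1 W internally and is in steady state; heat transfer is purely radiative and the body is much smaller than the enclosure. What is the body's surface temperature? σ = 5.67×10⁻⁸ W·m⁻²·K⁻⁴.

T ≈ 307 K

For a small grey body in a large enclosure, net radiated power = εσA(T⁴ − T_w⁴).
Steady state: P = εσA(T⁴ − T_w⁴) with A = 1.54 m².
T⁴ = P/(εσA) + T_w⁴ = 82.1/(0.92·5.67×10⁻⁸·1.540) + (298)⁴
    = 1.022×10⁹ + 7.886×10⁹ = 8.908×10⁹ K⁴.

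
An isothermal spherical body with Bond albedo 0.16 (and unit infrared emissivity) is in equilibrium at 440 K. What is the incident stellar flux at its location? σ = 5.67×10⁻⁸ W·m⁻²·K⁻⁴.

(1−a)S·πr² = σ·4πr²·T⁴ ⇒ S = 4σT⁴/(1−a).
S = 4·5.67×10⁻⁸·3.748×10¹⁰/0.840.

S ≈ 10100 W/m²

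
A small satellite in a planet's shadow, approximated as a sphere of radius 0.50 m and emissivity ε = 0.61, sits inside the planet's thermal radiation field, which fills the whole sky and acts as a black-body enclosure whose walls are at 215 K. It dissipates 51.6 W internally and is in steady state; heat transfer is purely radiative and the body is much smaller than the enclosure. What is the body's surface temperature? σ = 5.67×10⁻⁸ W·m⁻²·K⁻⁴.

T ≈ 226 K

For a small grey body in a large enclosure, net radiated power = εσA(T⁴ − T_w⁴).
Steady state: P = εσA(T⁴ − T_w⁴) with A = 4πr² = 3.142 m².
T⁴ = P/(εσA) + T_w⁴ = 51.6/(0.61·5.67×10⁻⁸·3.142) + (215)⁴
    = 4.749×10⁸ + 2.137×10⁹ = 2.612×10⁹ K⁴.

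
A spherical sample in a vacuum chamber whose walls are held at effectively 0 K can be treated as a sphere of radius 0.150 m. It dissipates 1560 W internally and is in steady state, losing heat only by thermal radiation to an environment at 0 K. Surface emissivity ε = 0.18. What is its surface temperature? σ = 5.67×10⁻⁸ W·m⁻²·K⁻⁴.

Steady state: internal power = radiated power, P = εσA T⁴.
Radiating area A = 4πr² = 0.2827 m².
T⁴ = P/(εσA) = 1560/(0.18·5.67×10⁻⁸·0.2827) = 5.406×10¹¹ K⁴.
T = (5.406×10¹¹)^(1/4).

T ≈ 857 K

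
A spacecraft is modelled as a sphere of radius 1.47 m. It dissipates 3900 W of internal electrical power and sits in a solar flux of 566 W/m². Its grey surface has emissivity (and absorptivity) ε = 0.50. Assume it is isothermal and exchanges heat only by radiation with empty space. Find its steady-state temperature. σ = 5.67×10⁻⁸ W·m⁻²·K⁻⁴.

At steady state, absorbed solar power + internal power = radiated power.
Absorbed: α·S·A_cross = 0.50·566·6.789 = 1921 W (cross-section πr²).
Total input = 1921 + 3900 = 5821 W.
Radiated: εσ·A_surf·T⁴ with A_surf = 4πr² = 27.15 m².
T⁴ = 5821/(0.50·5.67×10⁻⁸·27.15) = 7.562×10⁹ K⁴.

T ≈ 295 K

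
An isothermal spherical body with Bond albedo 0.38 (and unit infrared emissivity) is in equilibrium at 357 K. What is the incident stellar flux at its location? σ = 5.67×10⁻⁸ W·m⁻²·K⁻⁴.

(1−a)S·πr² = σ·4πr²·T⁴ ⇒ S = 4σT⁴/(1−a).
S = 4·5.67×10⁻⁸·1.624×10¹⁰/0.620.

S ≈ 5940 W/m²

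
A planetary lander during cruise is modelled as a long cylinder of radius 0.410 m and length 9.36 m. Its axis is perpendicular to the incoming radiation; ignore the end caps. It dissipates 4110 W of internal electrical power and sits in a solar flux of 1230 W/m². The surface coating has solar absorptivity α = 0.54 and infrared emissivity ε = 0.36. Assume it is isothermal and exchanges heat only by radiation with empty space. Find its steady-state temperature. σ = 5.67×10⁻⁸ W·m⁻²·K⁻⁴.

T ≈ 370 K

At steady state, absorbed solar power + internal power = radiated power.
Absorbed: α·S·A_cross = 0.54·1230·7.675 = 5098 W (cross-section 2rL).
Total input = 5098 + 4110 = 9208 W.
Radiated: εσ·A_surf·T⁴ with A_surf = 2πrL = 24.11 m².
T⁴ = 9208/(0.36·5.67×10⁻⁸·24.11) = 1.871×10¹⁰ K⁴.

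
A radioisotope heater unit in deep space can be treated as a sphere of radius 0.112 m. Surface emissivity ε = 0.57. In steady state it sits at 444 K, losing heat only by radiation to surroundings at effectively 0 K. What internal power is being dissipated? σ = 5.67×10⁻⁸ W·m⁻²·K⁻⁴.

Steady state: P = εσA T⁴.
A = 4πr² = 0.1576 m²; T⁴ = (444)⁴ = 3.886×10¹⁰ K⁴.
P = 0.57 × 5.67×10⁻⁸ × 0.1576 × 3.886×10¹⁰.

P ≈ 198 W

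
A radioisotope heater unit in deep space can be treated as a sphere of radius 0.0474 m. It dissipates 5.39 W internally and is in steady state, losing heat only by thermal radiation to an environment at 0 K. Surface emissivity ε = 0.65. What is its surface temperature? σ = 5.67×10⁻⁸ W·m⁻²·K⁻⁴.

T ≈ 268 K

Steady state: internal power = radiated power, P = εσA T⁴.
Radiating area A = 4πr² = 0.02823 m².
T⁴ = P/(εσA) = 5.39/(0.65·5.67×10⁻⁸·0.02823) = 5.180×10⁹ K⁴.
T = (5.180×10⁹)^(1/4).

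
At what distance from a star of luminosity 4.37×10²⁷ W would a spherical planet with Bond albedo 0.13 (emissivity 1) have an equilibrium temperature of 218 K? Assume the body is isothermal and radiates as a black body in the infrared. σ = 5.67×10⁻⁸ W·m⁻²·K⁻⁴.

For an isothermal black-emitting sphere, (1−a)S·πr² = σ·4πr²·T⁴ ⇒ S = 4σT⁴/(1−a).
S = 4·5.67×10⁻⁸·(218)⁴/0.870 = 588.8 W/m².
Flux falls as S = L/(4πd²), so d = √(L/(4πS)) = √(4.37×10²⁷/(4π·588.8)).

d ≈ 7.69×10¹¹ m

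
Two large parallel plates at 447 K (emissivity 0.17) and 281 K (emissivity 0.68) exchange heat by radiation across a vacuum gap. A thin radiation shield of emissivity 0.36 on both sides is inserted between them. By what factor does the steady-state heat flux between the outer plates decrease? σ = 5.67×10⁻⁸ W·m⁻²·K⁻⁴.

factor ≈ 1.72

Without shield: q₀ = σΔ(T⁴)/(1/ε₁+1/ε₂−1) with denominator 6.353.
With shield the two gaps are in series; the resistances add: (1/ε₁+1/ε_s−1)+(1/ε_s+1/ε₂−1) = 7.660+3.248 = 10.91.
Heat-flux ratio q₀/q = 10.91/6.353.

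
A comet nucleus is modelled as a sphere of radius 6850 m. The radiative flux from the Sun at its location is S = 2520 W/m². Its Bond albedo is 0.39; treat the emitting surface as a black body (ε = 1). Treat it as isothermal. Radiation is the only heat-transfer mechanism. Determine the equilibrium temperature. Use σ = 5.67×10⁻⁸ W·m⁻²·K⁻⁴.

At equilibrium, absorbed power = emitted power.
Absorbing cross-section = πr² = 1.474×10⁸ m²; emitting surface = 4πr² = 5.896×10⁸ m² (ratio 4).
(1−a)S·A_cross = εσ·A_surf·T⁴  ⇒  T⁴ = (1−a)S/(4σ).
T⁴ = 0.610·2520/(4·5.67×10⁻⁸) = 6.778×10⁹ K⁴.
T = (6.778×10⁹)^(1/4).

T ≈ 287 K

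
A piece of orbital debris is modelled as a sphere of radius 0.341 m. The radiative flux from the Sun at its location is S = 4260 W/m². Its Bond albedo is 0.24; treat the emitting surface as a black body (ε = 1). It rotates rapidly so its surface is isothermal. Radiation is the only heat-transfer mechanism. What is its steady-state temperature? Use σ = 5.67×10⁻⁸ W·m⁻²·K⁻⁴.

T ≈ 346 K

At equilibrium, absorbed power = emitted power.
Absorbing cross-section = πr² = 0.3653 m²; emitting surface = 4πr² = 1.461 m² (ratio 4).
(1−a)S·A_cross = εσ·A_surf·T⁴  ⇒  T⁴ = (1−a)S/(4σ).
T⁴ = 0.760·4260/(4·5.67×10⁻⁸) = 1.428×10¹⁰ K⁴.
T = (1.428×10¹⁰)^(1/4).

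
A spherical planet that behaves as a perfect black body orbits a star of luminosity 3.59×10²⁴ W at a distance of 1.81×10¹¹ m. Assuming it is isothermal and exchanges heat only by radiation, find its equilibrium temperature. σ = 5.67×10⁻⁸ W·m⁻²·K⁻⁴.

T ≈ 78.7 K

First find the stellar flux at distance d: S = L/(4πd²) = 3.59×10²⁴/(4π·(1.81×10¹¹)²) = 8.720 W/m².
For an isothermal sphere, absorbed (1−a)S·πr² = emitted σ·4πr²·T⁴, so T⁴ = (1−a)S/(4σ).
T⁴ = 1.00·8.720/(4·5.67×10⁻⁸) = 3.845×10⁷ K⁴.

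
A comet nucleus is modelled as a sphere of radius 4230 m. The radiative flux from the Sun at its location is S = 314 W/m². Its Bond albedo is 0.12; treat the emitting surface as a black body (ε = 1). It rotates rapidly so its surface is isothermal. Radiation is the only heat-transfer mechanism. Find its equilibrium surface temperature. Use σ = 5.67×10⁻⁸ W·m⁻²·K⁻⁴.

T ≈ 187 K

At equilibrium, absorbed power = emitted power.
Absorbing cross-section = πr² = 5.621×10⁷ m²; emitting surface = 4πr² = 2.248×10⁸ m² (ratio 4).
(1−a)S·A_cross = εσ·A_surf·T⁴  ⇒  T⁴ = (1−a)S/(4σ).
T⁴ = 0.880·314/(4·5.67×10⁻⁸) = 1.218×10⁹ K⁴.
T = (1.218×10⁹)^(1/4).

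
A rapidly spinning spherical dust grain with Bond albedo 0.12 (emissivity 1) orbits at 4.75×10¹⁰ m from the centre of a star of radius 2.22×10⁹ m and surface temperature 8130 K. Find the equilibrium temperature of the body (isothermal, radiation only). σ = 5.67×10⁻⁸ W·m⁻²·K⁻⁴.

T ≈ 1200 K

The star's surface emits σT_*⁴; at distance d the flux is S = σT_*⁴(R_*/d)².
S = 5.67×10⁻⁸·(8130)⁴·(2.22×10⁹/4.75×10¹⁰)² = 5.411×10⁵ W/m².
For an isothermal sphere T⁴ = (1−a)S/(4σ) = 2.099×10¹² K⁴.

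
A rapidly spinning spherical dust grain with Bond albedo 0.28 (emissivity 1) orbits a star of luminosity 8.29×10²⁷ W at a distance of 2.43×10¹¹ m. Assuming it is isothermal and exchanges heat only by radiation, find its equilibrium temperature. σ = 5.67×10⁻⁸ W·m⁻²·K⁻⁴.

T ≈ 434 K

First find the stellar flux at distance d: S = L/(4πd²) = 8.29×10²⁷/(4π·(2.43×10¹¹)²) = 11170 W/m².
For an isothermal sphere, absorbed (1−a)S·πr² = emitted σ·4πr²·T⁴, so T⁴ = (1−a)S/(4σ).
T⁴ = 0.720·11170/(4·5.67×10⁻⁸) = 3.547×10¹⁰ K⁴.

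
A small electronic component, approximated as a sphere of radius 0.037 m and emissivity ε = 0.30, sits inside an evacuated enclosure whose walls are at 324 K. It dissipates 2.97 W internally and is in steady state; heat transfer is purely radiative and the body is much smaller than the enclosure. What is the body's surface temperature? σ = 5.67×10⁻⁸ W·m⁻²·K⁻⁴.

T ≈ 381 K

For a small grey body in a large enclosure, net radiated power = εσA(T⁴ − T_w⁴).
Steady state: P = εσA(T⁴ − T_w⁴) with A = 4πr² = 0.01720 m².
T⁴ = P/(εσA) + T_w⁴ = 2.97/(0.30·5.67×10⁻⁸·0.01720) + (324)⁴
    = 1.015×10¹⁰ + 1.102×10¹⁰ = 2.117×10¹⁰ K⁴.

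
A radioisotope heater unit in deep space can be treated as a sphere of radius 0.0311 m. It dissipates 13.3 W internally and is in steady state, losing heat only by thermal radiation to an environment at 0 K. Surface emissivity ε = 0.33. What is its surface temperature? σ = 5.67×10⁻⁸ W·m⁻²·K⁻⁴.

T ≈ 492 K

Steady state: internal power = radiated power, P = εσA T⁴.
Radiating area A = 4πr² = 0.01215 m².
T⁴ = P/(εσA) = 13.3/(0.33·5.67×10⁻⁸·0.01215) = 5.848×10¹⁰ K⁴.
T = (5.848×10¹⁰)^(1/4).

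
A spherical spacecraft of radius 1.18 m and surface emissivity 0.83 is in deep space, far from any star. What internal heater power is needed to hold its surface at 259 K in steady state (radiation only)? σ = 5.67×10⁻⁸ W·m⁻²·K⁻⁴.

P = εσ·4πr²·T⁴.
4πr² = 17.50 m²; T⁴ = 4.500×10⁹ K⁴.
P = 0.83·5.67×10⁻⁸·17.50·4.500×10⁹.

P ≈ 3710 W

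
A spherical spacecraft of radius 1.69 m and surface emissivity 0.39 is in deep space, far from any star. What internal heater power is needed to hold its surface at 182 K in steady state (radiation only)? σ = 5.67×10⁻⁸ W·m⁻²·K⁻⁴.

P = εσ·4πr²·T⁴.
4πr² = 35.89 m²; T⁴ = 1.097×10⁹ K⁴.
P = 0.39·5.67×10⁻⁸·35.89·1.097×10⁹.

P ≈ 871 W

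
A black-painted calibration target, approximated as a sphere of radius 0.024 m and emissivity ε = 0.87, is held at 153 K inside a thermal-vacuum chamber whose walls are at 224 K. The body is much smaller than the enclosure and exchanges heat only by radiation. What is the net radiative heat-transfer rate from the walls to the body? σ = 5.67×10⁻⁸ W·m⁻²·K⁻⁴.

For a small grey body in a large enclosure: P_net = εσA(T_body⁴ − T_wall⁴).
A = 4πr² = 0.007238 m²; T_body⁴ − T_wall⁴ = 5.480×10⁸ − 2.518×10⁹ = -1.970×10⁹ K⁴.
|P_net| = 0.87·5.67×10⁻⁸·0.007238·1.970×10⁹.

P_net ≈ 0.703 W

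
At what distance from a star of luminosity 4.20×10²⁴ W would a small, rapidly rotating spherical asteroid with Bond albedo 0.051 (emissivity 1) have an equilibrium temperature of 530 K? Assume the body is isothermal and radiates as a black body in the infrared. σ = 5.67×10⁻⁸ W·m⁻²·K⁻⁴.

d ≈ 4.21×10⁹ m

For an isothermal black-emitting sphere, (1−a)S·πr² = σ·4πr²·T⁴ ⇒ S = 4σT⁴/(1−a).
S = 4·5.67×10⁻⁸·(530)⁴/0.949 = 18860 W/m².
Flux falls as S = L/(4πd²), so d = √(L/(4πS)) = √(4.20×10²⁴/(4π·18860)).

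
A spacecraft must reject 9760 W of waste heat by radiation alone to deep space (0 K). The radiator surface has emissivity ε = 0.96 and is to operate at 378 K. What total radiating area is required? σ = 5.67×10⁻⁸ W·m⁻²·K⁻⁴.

P = εσA T⁴ ⇒ A = P/(εσT⁴).
T⁴ = 2.042×10¹⁰ K⁴.
A = 9760/(0.96 × 5.67×10⁻⁸ × 2.042×10¹⁰).

A ≈ 8.78 m²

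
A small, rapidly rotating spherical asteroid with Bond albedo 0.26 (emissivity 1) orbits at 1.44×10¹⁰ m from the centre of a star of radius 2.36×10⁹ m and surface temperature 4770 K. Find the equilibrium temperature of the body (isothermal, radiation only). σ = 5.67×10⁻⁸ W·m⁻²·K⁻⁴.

T ≈ 1270 K

The star's surface emits σT_*⁴; at distance d the flux is S = σT_*⁴(R_*/d)².
S = 5.67×10⁻⁸·(4770)⁴·(2.36×10⁹/1.44×10¹⁰)² = 7.884×10⁵ W/m².
For an isothermal sphere T⁴ = (1−a)S/(4σ) = 2.572×10¹² K⁴.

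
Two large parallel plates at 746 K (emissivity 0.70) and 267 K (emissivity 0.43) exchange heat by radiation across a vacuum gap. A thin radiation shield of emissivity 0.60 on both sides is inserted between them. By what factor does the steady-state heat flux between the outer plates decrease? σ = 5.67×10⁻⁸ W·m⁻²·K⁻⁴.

Without shield: q₀ = σΔ(T⁴)/(1/ε₁+1/ε₂−1) with denominator 2.754.
With shield the two gaps are in series; the resistances add: (1/ε₁+1/ε_s−1)+(1/ε_s+1/ε₂−1) = 2.095+2.992 = 5.087.
Heat-flux ratio q₀/q = 5.087/2.754.

factor ≈ 1.85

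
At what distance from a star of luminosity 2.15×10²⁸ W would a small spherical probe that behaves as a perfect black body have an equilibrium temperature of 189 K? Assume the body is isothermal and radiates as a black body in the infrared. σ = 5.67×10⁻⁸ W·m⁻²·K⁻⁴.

For an isothermal black-emitting sphere, (1−a)S·πr² = σ·4πr²·T⁴ ⇒ S = 4σT⁴/(1−a).
S = 4·5.67×10⁻⁸·(189)⁴/1.00 = 289.4 W/m².
Flux falls as S = L/(4πd²), so d = √(L/(4πS)) = √(2.15×10²⁸/(4π·289.4)).

d ≈ 2.43×10¹² m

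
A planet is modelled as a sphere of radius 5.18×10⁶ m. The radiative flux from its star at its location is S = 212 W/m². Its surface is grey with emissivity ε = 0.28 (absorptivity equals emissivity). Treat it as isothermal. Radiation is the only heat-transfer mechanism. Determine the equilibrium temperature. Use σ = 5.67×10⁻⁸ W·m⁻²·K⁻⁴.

T ≈ 175 K

At equilibrium, absorbed power = emitted power.
Absorbing cross-section = πr² = 8.430×10¹³ m²; emitting surface = 4πr² = 3.372×10¹⁴ m² (ratio 4).
εS·A_cross = εσ·A_surf·T⁴  ⇒  T⁴ = S/(4σ)   (ε cancels).
T⁴ = 212/(4·5.67×10⁻⁸) = 9.347×10⁸ K⁴.
T = (9.347×10⁸)^(1/4).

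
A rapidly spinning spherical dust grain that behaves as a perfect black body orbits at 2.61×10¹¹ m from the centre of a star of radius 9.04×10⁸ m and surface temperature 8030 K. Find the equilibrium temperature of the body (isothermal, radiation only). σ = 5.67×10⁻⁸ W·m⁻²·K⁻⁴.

The star's surface emits σT_*⁴; at distance d the flux is S = σT_*⁴(R_*/d)².
S = 5.67×10⁻⁸·(8030)⁴·(9.04×10⁸/2.61×10¹¹)² = 2828 W/m².
For an isothermal sphere T⁴ = (1−a)S/(4σ) = 1.247×10¹⁰ K⁴.

T ≈ 334 K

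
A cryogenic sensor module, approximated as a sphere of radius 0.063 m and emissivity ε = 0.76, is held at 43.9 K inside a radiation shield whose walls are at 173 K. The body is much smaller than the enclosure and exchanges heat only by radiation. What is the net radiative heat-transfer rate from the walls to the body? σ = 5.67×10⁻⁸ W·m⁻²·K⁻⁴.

P_net ≈ 1.92 W

For a small grey body in a large enclosure: P_net = εσA(T_body⁴ − T_wall⁴).
A = 4πr² = 0.04988 m²; T_body⁴ − T_wall⁴ = 3.714×10⁶ − 8.957×10⁸ = -8.920×10⁸ K⁴.
|P_net| = 0.76·5.67×10⁻⁸·0.04988·8.920×10⁸.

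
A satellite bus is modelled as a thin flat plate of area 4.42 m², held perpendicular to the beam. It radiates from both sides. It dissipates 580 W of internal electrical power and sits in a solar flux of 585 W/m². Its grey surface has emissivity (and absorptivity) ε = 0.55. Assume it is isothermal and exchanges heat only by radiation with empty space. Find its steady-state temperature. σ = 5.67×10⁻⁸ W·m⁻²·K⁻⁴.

T ≈ 292 K

At steady state, absorbed solar power + internal power = radiated power.
Absorbed: α·S·A_cross = 0.55·585·4.420 = 1422 W (cross-section A).
Total input = 1422 + 580 = 2002 W.
Radiated: εσ·A_surf·T⁴ with A_surf = 2A = 8.840 m².
T⁴ = 2002/(0.55·5.67×10⁻⁸·8.840) = 7.263×10⁹ K⁴.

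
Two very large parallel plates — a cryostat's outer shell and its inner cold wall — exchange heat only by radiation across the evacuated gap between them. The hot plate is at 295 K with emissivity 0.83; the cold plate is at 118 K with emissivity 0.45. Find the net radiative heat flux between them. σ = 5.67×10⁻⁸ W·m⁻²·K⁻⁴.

q ≈ 172 W/m²

For two infinite grey parallel plates, q = σ(T₁⁴ − T₂⁴)/(1/ε₁ + 1/ε₂ − 1).
T₁⁴ − T₂⁴ = 7.573×10⁹ − 1.939×10⁸ = 7.379×10⁹ K⁴.
1/ε₁ + 1/ε₂ − 1 = 1.205 + 2.222 − 1 = 2.427.
q = 5.67×10⁻⁸ × 7.379×10⁹ / 2.427.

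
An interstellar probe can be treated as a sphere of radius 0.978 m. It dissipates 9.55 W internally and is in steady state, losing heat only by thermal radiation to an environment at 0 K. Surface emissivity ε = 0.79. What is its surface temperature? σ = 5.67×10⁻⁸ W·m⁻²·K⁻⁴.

T ≈ 64.9 K

Steady state: internal power = radiated power, P = εσA T⁴.
Radiating area A = 4πr² = 12.02 m².
T⁴ = P/(εσA) = 9.55/(0.79·5.67×10⁻⁸·12.02) = 1.774×10⁷ K⁴.
T = (1.774×10⁷)^(1/4).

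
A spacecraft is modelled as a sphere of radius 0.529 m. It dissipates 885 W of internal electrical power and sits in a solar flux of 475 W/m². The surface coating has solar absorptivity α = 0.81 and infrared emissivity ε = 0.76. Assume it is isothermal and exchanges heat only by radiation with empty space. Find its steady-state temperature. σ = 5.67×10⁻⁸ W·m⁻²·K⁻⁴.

At steady state, absorbed solar power + internal power = radiated power.
Absorbed: α·S·A_cross = 0.81·475·0.8791 = 338.3 W (cross-section πr²).
Total input = 338.3 + 885 = 1223 W.
Radiated: εσ·A_surf·T⁴ with A_surf = 4πr² = 3.517 m².
T⁴ = 1223/(0.76·5.67×10⁻⁸·3.517) = 8.072×10⁹ K⁴.

T ≈ 300 K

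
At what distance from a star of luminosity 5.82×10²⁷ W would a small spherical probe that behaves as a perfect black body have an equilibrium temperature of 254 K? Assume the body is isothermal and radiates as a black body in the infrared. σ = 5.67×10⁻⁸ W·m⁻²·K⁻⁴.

d ≈ 7.00×10¹¹ m

For an isothermal black-emitting sphere, (1−a)S·πr² = σ·4πr²·T⁴ ⇒ S = 4σT⁴/(1−a).
S = 4·5.67×10⁻⁸·(254)⁴/1.00 = 944.0 W/m².
Flux falls as S = L/(4πd²), so d = √(L/(4πS)) = √(5.82×10²⁷/(4π·944.0)).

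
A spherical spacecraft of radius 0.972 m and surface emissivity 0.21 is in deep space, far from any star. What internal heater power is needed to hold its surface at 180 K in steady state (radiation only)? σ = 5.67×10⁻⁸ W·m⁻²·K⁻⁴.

P = εσ·4πr²·T⁴.
4πr² = 11.87 m²; T⁴ = 1.050×10⁹ K⁴.
P = 0.21·5.67×10⁻⁸·11.87·1.050×10⁹.

P ≈ 148 W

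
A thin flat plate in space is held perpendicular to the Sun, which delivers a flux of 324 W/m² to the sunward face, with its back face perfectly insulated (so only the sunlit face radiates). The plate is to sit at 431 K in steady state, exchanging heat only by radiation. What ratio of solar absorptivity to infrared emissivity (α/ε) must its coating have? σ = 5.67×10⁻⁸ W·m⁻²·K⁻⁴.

Balance: αS·A = εσ·1A·T⁴ ⇒ α/ε = σT⁴/S.
α/ε = 5.67×10⁻⁸·(431)⁴/324 = 5.67×10⁻⁸·3.451×10¹⁰/324.

α/ε ≈ 6.04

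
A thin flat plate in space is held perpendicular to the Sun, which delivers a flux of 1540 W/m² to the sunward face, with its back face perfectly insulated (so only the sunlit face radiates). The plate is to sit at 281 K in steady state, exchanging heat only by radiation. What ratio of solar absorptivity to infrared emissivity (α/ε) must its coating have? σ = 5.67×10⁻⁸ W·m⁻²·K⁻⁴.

Balance: αS·A = εσ·1A·T⁴ ⇒ α/ε = σT⁴/S.
α/ε = 5.67×10⁻⁸·(281)⁴/1540 = 5.67×10⁻⁸·6.235×10⁹/1540.

α/ε ≈ 0.230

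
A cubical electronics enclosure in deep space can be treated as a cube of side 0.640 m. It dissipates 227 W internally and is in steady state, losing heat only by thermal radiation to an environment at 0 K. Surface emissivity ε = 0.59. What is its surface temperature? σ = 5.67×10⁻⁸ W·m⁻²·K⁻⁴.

Steady state: internal power = radiated power, P = εσA T⁴.
Radiating area A = 6L² = 2.458 m².
T⁴ = P/(εσA) = 227/(0.59·5.67×10⁻⁸·2.458) = 2.761×10⁹ K⁴.
T = (2.761×10⁹)^(1/4).

T ≈ 229 K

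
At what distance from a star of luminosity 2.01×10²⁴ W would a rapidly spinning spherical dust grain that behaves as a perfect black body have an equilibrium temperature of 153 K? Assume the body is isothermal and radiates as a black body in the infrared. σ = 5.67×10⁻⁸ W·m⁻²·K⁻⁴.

d ≈ 3.59×10¹⁰ m

For an isothermal black-emitting sphere, (1−a)S·πr² = σ·4πr²·T⁴ ⇒ S = 4σT⁴/(1−a).
S = 4·5.67×10⁻⁸·(153)⁴/1.00 = 124.3 W/m².
Flux falls as S = L/(4πd²), so d = √(L/(4πS)) = √(2.01×10²⁴/(4π·124.3)).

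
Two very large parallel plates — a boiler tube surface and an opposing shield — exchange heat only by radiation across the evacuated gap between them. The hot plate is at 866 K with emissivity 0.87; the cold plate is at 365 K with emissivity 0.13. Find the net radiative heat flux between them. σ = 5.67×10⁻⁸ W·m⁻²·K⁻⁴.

q ≈ 3940 W/m²

For two infinite grey parallel plates, q = σ(T₁⁴ − T₂⁴)/(1/ε₁ + 1/ε₂ − 1).
T₁⁴ − T₂⁴ = 5.624×10¹¹ − 1.775×10¹⁰ = 5.447×10¹¹ K⁴.
1/ε₁ + 1/ε₂ − 1 = 1.149 + 7.692 − 1 = 7.842.
q = 5.67×10⁻⁸ × 5.447×10¹¹ / 7.842.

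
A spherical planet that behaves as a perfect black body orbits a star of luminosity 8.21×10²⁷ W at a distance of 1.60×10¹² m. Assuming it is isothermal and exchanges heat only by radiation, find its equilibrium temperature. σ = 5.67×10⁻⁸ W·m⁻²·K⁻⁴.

T ≈ 183 K

First find the stellar flux at distance d: S = L/(4πd²) = 8.21×10²⁷/(4π·(1.60×10¹²)²) = 255.2 W/m².
For an isothermal sphere, absorbed (1−a)S·πr² = emitted σ·4πr²·T⁴, so T⁴ = (1−a)S/(4σ).
T⁴ = 1.00·255.2/(4·5.67×10⁻⁸) = 1.125×10⁹ K⁴.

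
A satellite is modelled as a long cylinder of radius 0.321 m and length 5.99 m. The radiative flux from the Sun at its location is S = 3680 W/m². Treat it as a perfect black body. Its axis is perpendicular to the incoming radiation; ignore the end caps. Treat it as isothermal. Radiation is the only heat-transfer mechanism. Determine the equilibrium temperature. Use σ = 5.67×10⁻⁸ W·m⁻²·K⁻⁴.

T ≈ 379 K

At equilibrium, absorbed power = emitted power.
Absorbing cross-section = 2rL = 3.846 m²; emitting surface = 2πrL = 12.08 m² (ratio π).
S·A_cross = εσ·A_surf·T⁴  ⇒  T⁴ = S/(πσ).
T⁴ = 1.00·3680/(π·5.67×10⁻⁸) = 2.066×10¹⁰ K⁴.
T = (2.066×10¹⁰)^(1/4).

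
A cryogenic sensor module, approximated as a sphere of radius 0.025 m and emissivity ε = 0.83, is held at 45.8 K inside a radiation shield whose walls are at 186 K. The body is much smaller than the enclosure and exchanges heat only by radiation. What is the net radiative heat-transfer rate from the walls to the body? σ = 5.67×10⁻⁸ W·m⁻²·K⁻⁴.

P_net ≈ 0.441 W

For a small grey body in a large enclosure: P_net = εσA(T_body⁴ − T_wall⁴).
A = 4πr² = 0.007854 m²; T_body⁴ − T_wall⁴ = 4.400×10⁶ − 1.197×10⁹ = -1.192×10⁹ K⁴.
|P_net| = 0.83·5.67×10⁻⁸·0.007854·1.192×10⁹.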